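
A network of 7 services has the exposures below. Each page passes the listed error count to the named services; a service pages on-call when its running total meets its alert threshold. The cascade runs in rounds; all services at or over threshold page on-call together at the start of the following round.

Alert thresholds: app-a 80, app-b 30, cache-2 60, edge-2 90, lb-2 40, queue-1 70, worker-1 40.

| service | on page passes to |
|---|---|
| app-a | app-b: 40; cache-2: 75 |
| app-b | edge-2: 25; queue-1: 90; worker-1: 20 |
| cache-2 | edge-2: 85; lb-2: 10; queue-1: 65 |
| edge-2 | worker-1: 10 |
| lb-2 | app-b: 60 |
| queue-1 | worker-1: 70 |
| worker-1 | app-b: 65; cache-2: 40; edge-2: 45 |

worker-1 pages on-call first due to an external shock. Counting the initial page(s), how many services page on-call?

Round 1 — worker-1 pages on-call (initial).
  app-b: +65 → 65 ≥ 30
  cache-2: +40 → 40 < 60
  edge-2: +45 → 45 < 90
Round 2 — app-b pages on-call.
  edge-2: +25 → 70 < 90
  queue-1: +90 → 90 ≥ 70
Round 3 — queue-1 pages on-call.
No further pages.

3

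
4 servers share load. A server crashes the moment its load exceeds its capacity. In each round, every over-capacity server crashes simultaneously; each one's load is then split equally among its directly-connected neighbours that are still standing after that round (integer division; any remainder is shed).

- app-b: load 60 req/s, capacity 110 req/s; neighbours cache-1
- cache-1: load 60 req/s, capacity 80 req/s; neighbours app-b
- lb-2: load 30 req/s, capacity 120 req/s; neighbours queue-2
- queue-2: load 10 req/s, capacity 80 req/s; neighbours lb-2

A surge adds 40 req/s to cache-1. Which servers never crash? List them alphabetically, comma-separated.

Round 1 — cache-1 at 100 > 80. cache-1 crashes.
  cache-1 sheds 100 req/s to app-b: 100 each.
    app-b: 60+100 = 160 > 110
Round 2 — app-b crashes.
  app-b sheds 160 req/s: no online neighbours, lost.
No further crashes.

lb-2, queue-2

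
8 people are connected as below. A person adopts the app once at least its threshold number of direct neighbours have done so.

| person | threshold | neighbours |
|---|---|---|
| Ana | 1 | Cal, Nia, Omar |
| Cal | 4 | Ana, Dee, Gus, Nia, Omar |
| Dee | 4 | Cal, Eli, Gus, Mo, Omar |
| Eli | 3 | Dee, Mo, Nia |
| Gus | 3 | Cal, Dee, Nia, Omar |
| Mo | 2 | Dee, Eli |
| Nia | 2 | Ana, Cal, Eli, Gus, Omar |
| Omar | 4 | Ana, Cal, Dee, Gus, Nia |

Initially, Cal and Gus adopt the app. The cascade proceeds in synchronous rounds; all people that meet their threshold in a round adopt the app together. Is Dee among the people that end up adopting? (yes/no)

Round 1 — Cal, Gus adopt the app (initial).
Round 2 — checking thresholds:
  Ana: 1 of 3 neighbours ≥ 1, adopts the app.
  Dee: 2 of 5 neighbours < 4, holds.
  Nia: 2 of 5 neighbours ≥ 2, adopts the app.
  Omar: 2 of 5 neighbours < 4, holds.
Round 3 — checking thresholds:
  Dee: 2 of 5 neighbours < 4, holds.
  Eli: 1 of 3 neighbours < 3, holds.
  Omar: 4 of 5 neighbours ≥ 4, adopts the app.
Round 4 — no new adoptions; cascade stops.

no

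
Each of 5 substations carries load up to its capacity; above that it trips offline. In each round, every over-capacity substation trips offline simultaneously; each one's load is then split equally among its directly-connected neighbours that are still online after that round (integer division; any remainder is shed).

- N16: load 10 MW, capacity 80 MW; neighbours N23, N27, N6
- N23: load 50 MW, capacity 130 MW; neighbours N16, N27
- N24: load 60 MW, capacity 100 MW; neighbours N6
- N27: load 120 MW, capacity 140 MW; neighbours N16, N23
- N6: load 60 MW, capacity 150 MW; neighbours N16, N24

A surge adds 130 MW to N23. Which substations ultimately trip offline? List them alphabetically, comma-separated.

Round 1 — N23 at 180 > 130. N23 trips offline.
  N23 sheds 180 MW to N16, N27: 90 each.
    N16: 10+90 = 100 > 80
    N27: 120+90 = 210 > 140
Round 2 — N16, N27 trip offline.
  N16 sheds 100 MW to N6: 100 each.
    N6: 60+100 = 160 > 150
  N27 sheds 210 MW: no online neighbours, lost.
Round 3 — N6 trips offline.
  N6 sheds 160 MW to N24: 160 each.
    N24: 60+160 = 220 > 100
Round 4 — N24 trips offline.
  N24 sheds 220 MW: no online neighbours, lost.
No further trips.

N16, N23, N24, N27, N6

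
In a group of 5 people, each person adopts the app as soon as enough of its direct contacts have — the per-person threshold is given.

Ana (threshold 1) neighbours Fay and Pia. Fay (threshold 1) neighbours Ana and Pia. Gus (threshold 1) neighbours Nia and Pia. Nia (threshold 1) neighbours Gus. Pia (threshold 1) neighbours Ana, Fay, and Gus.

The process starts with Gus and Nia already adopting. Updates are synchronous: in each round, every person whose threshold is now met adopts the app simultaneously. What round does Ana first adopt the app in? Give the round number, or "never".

Round 1 — Gus, Nia adopt the app (initial).
Round 2 — checking thresholds:
  Pia: 1 of 3 neighbours ≥ 1, adopts the app.
Round 3 — checking thresholds:
  Ana: 1 of 2 neighbours ≥ 1, adopts the app.
  Fay: 1 of 2 neighbours ≥ 1, adopts the app.
Round 4 — no new adoptions; cascade stops.

3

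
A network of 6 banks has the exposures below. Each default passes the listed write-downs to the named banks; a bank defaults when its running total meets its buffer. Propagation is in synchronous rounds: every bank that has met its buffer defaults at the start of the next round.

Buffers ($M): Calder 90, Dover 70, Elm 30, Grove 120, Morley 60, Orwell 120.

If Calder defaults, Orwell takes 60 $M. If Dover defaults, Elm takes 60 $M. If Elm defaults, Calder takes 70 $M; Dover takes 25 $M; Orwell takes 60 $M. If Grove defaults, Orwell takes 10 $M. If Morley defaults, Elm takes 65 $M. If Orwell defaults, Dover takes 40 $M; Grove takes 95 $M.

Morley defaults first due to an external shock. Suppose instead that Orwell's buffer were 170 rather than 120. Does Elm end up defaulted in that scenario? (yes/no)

With Orwell's buffer at 170:
Round 1 — Morley defaults (initial).
  Elm: +65 → 65 ≥ 30
Round 2 — Elm defaults.
  Calder: +70 → 70 < 90
  Dover: +25 → 25 < 70
  Orwell: +60 → 60 < 170
No further defaults.

yes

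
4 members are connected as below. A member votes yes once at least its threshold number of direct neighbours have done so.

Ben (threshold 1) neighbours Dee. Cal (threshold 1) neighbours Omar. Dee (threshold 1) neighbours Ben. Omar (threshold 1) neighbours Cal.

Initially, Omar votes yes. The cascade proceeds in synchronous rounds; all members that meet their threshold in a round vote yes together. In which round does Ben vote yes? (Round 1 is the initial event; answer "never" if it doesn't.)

Round 1 — Omar votes yes (initial).
Round 2 — checking thresholds:
  Cal: 1 of 1 neighbours ≥ 1, votes yes.
Round 3 — no new yes votes; cascade stops.

never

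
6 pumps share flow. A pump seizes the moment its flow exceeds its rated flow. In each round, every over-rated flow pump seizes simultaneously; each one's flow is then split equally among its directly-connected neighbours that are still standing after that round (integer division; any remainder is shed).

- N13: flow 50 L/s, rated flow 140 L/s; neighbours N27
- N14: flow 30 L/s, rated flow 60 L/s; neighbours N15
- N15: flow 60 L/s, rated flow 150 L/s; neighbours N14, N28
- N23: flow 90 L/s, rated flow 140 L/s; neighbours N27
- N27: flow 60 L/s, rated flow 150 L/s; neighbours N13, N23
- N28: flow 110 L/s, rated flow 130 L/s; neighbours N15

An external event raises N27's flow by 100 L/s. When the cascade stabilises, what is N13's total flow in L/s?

Round 1 — N27 at 160 > 150. N27 seizes.
  N27 sheds 160 L/s to N13, N23: 80 each.
    N13: 50+80 = 130 ≤ 140
    N23: 90+80 = 170 > 140
Round 2 — N23 seizes.
  N23 sheds 170 L/s: no online neighbours, lost.
No further seizures.

130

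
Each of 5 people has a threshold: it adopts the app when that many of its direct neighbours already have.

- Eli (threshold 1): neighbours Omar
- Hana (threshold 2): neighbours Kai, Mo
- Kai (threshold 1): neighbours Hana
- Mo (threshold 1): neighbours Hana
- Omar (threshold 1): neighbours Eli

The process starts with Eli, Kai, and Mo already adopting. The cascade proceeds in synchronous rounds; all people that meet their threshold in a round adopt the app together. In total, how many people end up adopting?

5

Round 1 — Eli, Kai, Mo adopt the app (initial).
Round 2 — checking thresholds:
  Hana: 2 of 2 neighbours ≥ 2, adopts the app.
  Omar: 1 of 1 neighbours ≥ 1, adopts the app.
Round 3 — no new adoptions; cascade stops.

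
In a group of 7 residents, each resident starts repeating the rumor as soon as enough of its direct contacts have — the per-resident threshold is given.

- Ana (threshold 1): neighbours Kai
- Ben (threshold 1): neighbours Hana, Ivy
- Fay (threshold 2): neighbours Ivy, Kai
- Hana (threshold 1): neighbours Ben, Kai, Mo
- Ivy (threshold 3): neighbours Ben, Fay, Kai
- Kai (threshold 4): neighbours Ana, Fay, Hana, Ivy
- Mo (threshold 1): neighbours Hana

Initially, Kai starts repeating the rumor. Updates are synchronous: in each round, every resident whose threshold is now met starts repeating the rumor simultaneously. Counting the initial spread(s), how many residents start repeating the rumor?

5

Round 1 — Kai starts repeating the rumor (initial).
Round 2 — checking thresholds:
  Ana: 1 of 1 neighbours ≥ 1, starts repeating the rumor.
  Fay: 1 of 2 neighbours < 2, holds.
  Hana: 1 of 3 neighbours ≥ 1, starts repeating the rumor.
  Ivy: 1 of 3 neighbours < 3, holds.
Round 3 — checking thresholds:
  Ben: 1 of 2 neighbours ≥ 1, starts repeating the rumor.
  Fay: 1 of 2 neighbours < 2, holds.
  Ivy: 1 of 3 neighbours < 3, holds.
  Mo: 1 of 1 neighbours ≥ 1, starts repeating the rumor.
Round 4 — no new spreads; cascade stops.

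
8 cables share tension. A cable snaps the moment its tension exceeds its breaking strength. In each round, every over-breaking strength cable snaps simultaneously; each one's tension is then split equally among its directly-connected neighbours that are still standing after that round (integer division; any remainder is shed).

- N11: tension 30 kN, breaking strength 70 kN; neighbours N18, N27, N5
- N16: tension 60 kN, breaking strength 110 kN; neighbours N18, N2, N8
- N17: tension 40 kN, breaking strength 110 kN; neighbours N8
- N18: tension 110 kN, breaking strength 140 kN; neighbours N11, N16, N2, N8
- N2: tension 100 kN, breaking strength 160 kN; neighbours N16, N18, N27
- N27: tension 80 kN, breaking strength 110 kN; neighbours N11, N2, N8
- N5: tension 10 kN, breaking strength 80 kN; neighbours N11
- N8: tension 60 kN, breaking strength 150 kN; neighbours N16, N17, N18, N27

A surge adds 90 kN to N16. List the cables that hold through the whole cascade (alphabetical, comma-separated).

N5

Round 1 — N16 at 150 > 110. N16 snaps.
  N16 sheds 150 kN to N18, N2, N8: 50 each.
    N18: 110+50 = 160 > 140
    N2: 100+50 = 150 ≤ 160
    N8: 60+50 = 110 ≤ 150
Round 2 — N18 snaps.
  N18 sheds 160 kN to N11, N2, N8: 53 each (1 lost).
    N11: 30+53 = 83 > 70
    N2: 150+53 = 203 > 160
    N8: 110+53 = 163 > 150
Round 3 — N11, N2, N8 snap.
  N11 sheds 83 kN to N27, N5: 41 each (1 lost).
    N27: 80+41 = 121 > 110
    N5: 10+41 = 51 ≤ 80
  N2 sheds 203 kN to N27: 203 each.
    N27: 121+203 = 324 > 110
  N8 sheds 163 kN to N17, N27: 81 each (1 lost).
    N17: 40+81 = 121 > 110
    N27: 324+81 = 405 > 110
Round 4 — N17, N27 snap.
  N17 sheds 121 kN: no online neighbours, lost.
  N27 sheds 405 kN: no online neighbours, lost.
No further breaks.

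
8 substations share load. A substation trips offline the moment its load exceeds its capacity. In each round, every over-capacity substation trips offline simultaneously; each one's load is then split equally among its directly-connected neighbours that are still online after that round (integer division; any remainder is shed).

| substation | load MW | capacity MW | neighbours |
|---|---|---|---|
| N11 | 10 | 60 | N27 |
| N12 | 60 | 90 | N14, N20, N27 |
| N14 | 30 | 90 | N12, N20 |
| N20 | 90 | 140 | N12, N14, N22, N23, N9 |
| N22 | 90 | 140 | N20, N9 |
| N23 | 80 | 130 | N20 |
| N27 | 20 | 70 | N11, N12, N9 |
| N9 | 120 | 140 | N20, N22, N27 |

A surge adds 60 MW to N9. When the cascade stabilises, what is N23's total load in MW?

Round 1 — N9 at 180 > 140. N9 trips offline.
  N9 sheds 180 MW to N20, N22, N27: 60 each.
    N20: 90+60 = 150 > 140
    N22: 90+60 = 150 > 140
    N27: 20+60 = 80 > 70
Round 2 — N20, N22, N27 trip offline.
  N20 sheds 150 MW to N12, N14, N23: 50 each.
    N12: 60+50 = 110 > 90
    N14: 30+50 = 80 ≤ 90
    N23: 80+50 = 130 ≤ 130
  N22 sheds 150 MW: no online neighbours, lost.
  N27 sheds 80 MW to N11, N12: 40 each.
    N11: 10+40 = 50 ≤ 60
    N12: 110+40 = 150 > 90
Round 3 — N12 trips offline.
  N12 sheds 150 MW to N14: 150 each.
    N14: 80+150 = 230 > 90
Round 4 — N14 trips offline.
  N14 sheds 230 MW: no online neighbours, lost.
No further trips.

130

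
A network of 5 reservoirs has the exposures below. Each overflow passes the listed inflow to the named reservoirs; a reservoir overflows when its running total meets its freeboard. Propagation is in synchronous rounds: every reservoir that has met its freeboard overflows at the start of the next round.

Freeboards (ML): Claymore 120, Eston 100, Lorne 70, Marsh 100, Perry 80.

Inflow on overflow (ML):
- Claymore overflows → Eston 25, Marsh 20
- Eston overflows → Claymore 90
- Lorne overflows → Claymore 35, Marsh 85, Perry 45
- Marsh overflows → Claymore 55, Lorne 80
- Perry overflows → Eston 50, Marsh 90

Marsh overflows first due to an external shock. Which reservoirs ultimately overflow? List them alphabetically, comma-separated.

Lorne, Marsh

Round 1 — Marsh overflows (initial).
  Claymore: +55 → 55 < 120
  Lorne: +80 → 80 ≥ 70
Round 2 — Lorne overflows.
  Claymore: +35 → 90 < 120
  Perry: +45 → 45 < 80
No further overflows.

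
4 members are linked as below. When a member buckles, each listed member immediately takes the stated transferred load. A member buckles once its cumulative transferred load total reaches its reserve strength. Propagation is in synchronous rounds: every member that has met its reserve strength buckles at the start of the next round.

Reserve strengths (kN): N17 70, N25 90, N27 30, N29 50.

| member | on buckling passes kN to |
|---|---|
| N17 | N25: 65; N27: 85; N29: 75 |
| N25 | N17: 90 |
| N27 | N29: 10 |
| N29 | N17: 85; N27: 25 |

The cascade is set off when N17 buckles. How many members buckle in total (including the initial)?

3

Round 1 — N17 buckles (initial).
  N25: +65 → 65 < 90
  N27: +85 → 85 ≥ 30
  N29: +75 → 75 ≥ 50
Round 2 — N27, N29 buckle.
No further bucklings.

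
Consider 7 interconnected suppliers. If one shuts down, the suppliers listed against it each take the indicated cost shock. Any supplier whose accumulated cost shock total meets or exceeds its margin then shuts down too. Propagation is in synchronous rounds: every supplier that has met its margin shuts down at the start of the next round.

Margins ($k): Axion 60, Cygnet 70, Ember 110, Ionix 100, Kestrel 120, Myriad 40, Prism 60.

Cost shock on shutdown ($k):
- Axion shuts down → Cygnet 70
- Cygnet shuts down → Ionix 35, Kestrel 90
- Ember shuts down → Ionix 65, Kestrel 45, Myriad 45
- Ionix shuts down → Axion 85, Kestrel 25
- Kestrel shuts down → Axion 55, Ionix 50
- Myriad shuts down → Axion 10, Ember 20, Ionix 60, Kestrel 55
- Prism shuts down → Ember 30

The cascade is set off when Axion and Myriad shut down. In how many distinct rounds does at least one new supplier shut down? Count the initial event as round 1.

Round 1 — Axion, Myriad shut down (initial).
  Cygnet: +70 → 70 ≥ 70
  Ember: +20 → 20 < 110
  Ionix: +60 → 60 < 100
  Kestrel: +55 → 55 < 120
Round 2 — Cygnet shuts down.
  Ionix: +35 → 95 < 100
  Kestrel: +90 → 145 ≥ 120
Round 3 — Kestrel shuts down.
  Ionix: +50 → 145 ≥ 100
Round 4 — Ionix shuts down.
No further shutdowns.

4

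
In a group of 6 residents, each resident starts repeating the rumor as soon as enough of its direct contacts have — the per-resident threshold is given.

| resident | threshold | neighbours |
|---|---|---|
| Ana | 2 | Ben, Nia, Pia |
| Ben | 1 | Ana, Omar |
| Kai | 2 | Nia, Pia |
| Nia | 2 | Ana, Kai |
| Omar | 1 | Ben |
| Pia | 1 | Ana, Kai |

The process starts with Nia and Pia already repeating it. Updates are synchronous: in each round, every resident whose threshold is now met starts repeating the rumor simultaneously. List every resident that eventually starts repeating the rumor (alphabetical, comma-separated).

Round 1 — Nia, Pia start repeating the rumor (initial).
Round 2 — checking thresholds:
  Ana: 2 of 3 neighbours ≥ 2, starts repeating the rumor.
  Kai: 2 of 2 neighbours ≥ 2, starts repeating the rumor.
Round 3 — checking thresholds:
  Ben: 1 of 2 neighbours ≥ 1, starts repeating the rumor.
Round 4 — checking thresholds:
  Omar: 1 of 1 neighbours ≥ 1, starts repeating the rumor.
Round 5 — no new spreads; cascade stops.

Ana, Ben, Kai, Nia, Omar, Pia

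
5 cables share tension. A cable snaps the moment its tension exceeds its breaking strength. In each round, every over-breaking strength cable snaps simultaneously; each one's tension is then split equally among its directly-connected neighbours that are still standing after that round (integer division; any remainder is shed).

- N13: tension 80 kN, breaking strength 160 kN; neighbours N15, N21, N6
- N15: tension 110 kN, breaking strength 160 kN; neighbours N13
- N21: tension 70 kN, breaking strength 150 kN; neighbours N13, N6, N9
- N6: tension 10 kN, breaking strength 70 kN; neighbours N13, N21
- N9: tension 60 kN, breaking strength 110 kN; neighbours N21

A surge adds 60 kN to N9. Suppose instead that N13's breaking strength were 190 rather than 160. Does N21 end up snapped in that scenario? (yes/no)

With N13's breaking strength at 190:
Round 1 — N9 at 120 > 110. N9 snaps.
  N9 sheds 120 kN to N21: 120 each.
    N21: 70+120 = 190 > 150
Round 2 — N21 snaps.
  N21 sheds 190 kN to N13, N6: 95 each.
    N13: 80+95 = 175 ≤ 190
    N6: 10+95 = 105 > 70
Round 3 — N6 snaps.
  N6 sheds 105 kN to N13: 105 each.
    N13: 175+105 = 280 > 190
Round 4 — N13 snaps.
  N13 sheds 280 kN to N15: 280 each.
    N15: 110+280 = 390 > 160
Round 5 — N15 snaps.
  N15 sheds 390 kN: no online neighbours, lost.
No further breaks.

yes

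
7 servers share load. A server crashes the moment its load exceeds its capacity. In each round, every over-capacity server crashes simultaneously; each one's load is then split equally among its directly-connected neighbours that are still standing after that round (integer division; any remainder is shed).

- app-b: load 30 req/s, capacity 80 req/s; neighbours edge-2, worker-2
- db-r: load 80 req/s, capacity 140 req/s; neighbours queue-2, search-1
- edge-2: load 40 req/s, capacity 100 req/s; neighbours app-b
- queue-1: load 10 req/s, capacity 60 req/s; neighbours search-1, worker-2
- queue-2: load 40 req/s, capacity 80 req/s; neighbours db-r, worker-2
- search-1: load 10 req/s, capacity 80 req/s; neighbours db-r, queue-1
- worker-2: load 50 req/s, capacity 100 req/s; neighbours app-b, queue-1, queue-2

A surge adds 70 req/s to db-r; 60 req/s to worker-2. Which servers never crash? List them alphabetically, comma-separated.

app-b, edge-2

Round 1 — db-r at 150 > 140; worker-2 at 110 > 100. db-r, worker-2 crash.
  db-r sheds 150 req/s to queue-2, search-1: 75 each.
    queue-2: 40+75 = 115 > 80
    search-1: 10+75 = 85 > 80
  worker-2 sheds 110 req/s to app-b, queue-1, queue-2: 36 each (2 lost).
    app-b: 30+36 = 66 ≤ 80
    queue-1: 10+36 = 46 ≤ 60
    queue-2: 115+36 = 151 > 80
Round 2 — queue-2, search-1 crash.
  queue-2 sheds 151 req/s: no online neighbours, lost.
  search-1 sheds 85 req/s to queue-1: 85 each.
    queue-1: 46+85 = 131 > 60
Round 3 — queue-1 crashes.
  queue-1 sheds 131 req/s: no online neighbours, lost.
No further crashes.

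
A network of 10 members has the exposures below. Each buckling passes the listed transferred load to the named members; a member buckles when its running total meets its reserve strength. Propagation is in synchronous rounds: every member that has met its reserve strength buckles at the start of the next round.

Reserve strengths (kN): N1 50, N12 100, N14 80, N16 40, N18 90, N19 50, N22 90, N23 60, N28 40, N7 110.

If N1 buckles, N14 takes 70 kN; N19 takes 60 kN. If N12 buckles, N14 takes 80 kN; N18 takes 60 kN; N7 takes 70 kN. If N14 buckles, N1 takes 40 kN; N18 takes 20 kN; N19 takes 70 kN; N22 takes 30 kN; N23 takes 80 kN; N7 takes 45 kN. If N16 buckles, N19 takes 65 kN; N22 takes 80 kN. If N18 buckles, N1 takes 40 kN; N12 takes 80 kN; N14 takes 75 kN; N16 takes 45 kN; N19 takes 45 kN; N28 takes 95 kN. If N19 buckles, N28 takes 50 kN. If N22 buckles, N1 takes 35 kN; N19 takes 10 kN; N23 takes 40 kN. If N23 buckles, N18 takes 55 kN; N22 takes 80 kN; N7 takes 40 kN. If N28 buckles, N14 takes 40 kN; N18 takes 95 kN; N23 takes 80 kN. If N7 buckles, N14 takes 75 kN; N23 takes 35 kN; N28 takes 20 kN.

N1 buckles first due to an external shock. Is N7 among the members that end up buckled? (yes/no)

Round 1 — N1 buckles (initial).
  N14: +70 → 70 < 80
  N19: +60 → 60 ≥ 50
Round 2 — N19 buckles.
  N28: +50 → 50 ≥ 40
Round 3 — N28 buckles.
  N14: +40 → 110 ≥ 80
  N18: +95 → 95 ≥ 90
  N23: +80 → 80 ≥ 60
Round 4 — N14, N18, N23 buckle.
  N12: +80 → 80 < 100
  N16: +45 → 45 ≥ 40
  N22: +30+80 → 110 ≥ 90
  N7: +45+40 → 85 < 110
Round 5 — N16, N22 buckle.
No further bucklings.

no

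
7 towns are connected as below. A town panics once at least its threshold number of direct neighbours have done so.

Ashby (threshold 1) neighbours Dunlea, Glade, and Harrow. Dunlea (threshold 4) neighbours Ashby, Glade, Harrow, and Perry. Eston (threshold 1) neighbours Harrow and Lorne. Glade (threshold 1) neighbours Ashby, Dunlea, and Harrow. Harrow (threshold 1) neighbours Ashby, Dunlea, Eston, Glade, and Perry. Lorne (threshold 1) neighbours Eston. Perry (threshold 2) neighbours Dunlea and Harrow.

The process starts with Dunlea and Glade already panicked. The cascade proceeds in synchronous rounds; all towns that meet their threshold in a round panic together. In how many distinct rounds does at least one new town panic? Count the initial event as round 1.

4

Round 1 — Dunlea, Glade panic (initial).
Round 2 — checking thresholds:
  Ashby: 2 of 3 neighbours ≥ 1, panics.
  Harrow: 2 of 5 neighbours ≥ 1, panics.
  Perry: 1 of 2 neighbours < 2, not yet.
Round 3 — checking thresholds:
  Eston: 1 of 2 neighbours ≥ 1, panics.
  Perry: 2 of 2 neighbours ≥ 2, panics.
Round 4 — checking thresholds:
  Lorne: 1 of 1 neighbours ≥ 1, panics.
Round 5 — no new panics; cascade stops.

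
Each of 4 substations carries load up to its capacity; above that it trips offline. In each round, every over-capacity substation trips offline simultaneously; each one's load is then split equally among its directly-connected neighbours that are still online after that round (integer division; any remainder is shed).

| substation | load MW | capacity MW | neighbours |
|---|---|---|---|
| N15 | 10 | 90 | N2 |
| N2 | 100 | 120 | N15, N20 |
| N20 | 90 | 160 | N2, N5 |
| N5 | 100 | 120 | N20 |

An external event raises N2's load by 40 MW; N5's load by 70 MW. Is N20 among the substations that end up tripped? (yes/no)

Round 1 — N2 at 140 > 120; N5 at 170 > 120. N2, N5 trip offline.
  N2 sheds 140 MW to N15, N20: 70 each.
    N15: 10+70 = 80 ≤ 90
    N20: 90+70 = 160 ≤ 160
  N5 sheds 170 MW to N20: 170 each.
    N20: 160+170 = 330 > 160
Round 2 — N20 trips offline.
  N20 sheds 330 MW: no online neighbours, lost.
No further trips.

yes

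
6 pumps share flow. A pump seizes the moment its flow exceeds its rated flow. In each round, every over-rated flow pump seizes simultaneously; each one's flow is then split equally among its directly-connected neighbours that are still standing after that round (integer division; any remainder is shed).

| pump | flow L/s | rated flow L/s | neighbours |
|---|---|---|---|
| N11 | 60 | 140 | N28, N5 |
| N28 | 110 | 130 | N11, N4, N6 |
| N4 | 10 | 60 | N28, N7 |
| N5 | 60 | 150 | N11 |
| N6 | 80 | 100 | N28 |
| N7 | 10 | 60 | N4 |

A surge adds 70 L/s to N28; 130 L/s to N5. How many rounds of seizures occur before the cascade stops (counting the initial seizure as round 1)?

3

Round 1 — N28 at 180 > 130; N5 at 190 > 150. N28, N5 seize.
  N28 sheds 180 L/s to N11, N4, N6: 60 each.
    N11: 60+60 = 120 ≤ 140
    N4: 10+60 = 70 > 60
    N6: 80+60 = 140 > 100
  N5 sheds 190 L/s to N11: 190 each.
    N11: 120+190 = 310 > 140
Round 2 — N11, N4, N6 seize.
  N11 sheds 310 L/s: no online neighbours, lost.
  N4 sheds 70 L/s to N7: 70 each.
    N7: 10+70 = 80 > 60
  N6 sheds 140 L/s: no online neighbours, lost.
Round 3 — N7 seizes.
  N7 sheds 80 L/s: no online neighbours, lost.
No further seizures.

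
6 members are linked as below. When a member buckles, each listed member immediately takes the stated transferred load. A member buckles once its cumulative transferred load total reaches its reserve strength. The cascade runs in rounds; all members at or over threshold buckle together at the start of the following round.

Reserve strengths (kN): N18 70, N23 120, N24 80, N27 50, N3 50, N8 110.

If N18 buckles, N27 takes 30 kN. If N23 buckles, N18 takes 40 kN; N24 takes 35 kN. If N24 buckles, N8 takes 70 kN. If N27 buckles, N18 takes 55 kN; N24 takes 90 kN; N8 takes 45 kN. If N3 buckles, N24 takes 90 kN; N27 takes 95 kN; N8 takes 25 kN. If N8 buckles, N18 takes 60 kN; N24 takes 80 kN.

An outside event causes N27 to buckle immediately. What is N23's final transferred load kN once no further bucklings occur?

Round 1 — N27 buckles (initial).
  N18: +55 → 55 < 70
  N24: +90 → 90 ≥ 80
  N8: +45 → 45 < 110
Round 2 — N24 buckles.
  N8: +70 → 115 ≥ 110
Round 3 — N8 buckles.
  N18: +60 → 115 ≥ 70
Round 4 — N18 buckles.
No further bucklings.

0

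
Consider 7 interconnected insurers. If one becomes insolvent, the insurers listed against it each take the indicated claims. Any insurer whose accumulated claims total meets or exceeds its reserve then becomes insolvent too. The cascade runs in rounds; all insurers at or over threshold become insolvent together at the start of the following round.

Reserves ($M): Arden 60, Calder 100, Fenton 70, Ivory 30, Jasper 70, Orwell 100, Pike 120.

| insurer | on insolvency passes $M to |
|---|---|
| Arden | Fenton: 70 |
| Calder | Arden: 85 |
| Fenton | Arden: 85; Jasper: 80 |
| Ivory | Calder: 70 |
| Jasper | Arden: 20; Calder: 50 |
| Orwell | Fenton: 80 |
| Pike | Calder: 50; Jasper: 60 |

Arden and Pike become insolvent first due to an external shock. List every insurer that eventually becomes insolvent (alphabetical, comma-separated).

Arden, Calder, Fenton, Jasper, Pike

Round 1 — Arden, Pike become insolvent (initial).
  Calder: +50 → 50 < 100
  Fenton: +70 → 70 ≥ 70
  Jasper: +60 → 60 < 70
Round 2 — Fenton becomes insolvent.
  Jasper: +80 → 140 ≥ 70
Round 3 — Jasper becomes insolvent.
  Calder: +50 → 100 ≥ 100
Round 4 — Calder becomes insolvent.
No further insolvencies.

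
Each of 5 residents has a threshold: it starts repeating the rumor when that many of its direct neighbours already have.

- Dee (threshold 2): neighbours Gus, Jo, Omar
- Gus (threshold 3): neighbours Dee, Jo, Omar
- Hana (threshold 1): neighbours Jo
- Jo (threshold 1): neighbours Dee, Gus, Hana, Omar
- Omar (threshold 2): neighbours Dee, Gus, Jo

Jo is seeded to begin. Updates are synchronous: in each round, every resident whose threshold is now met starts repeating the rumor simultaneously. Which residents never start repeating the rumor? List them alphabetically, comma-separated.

Round 1 — Jo starts repeating the rumor (initial).
Round 2 — checking thresholds:
  Dee: 1 of 3 neighbours < 2, holds.
  Gus: 1 of 3 neighbours < 3, holds.
  Hana: 1 of 1 neighbours ≥ 1, starts repeating the rumor.
  Omar: 1 of 3 neighbours < 2, holds.
Round 3 — no new spreads; cascade stops.

Dee, Gus, Omar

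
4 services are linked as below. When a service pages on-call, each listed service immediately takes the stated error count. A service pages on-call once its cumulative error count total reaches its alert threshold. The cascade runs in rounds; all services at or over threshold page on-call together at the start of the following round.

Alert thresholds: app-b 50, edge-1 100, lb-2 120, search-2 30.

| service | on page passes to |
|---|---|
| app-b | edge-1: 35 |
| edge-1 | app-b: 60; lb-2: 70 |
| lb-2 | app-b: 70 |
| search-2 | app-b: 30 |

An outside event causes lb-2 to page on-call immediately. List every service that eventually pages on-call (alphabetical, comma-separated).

app-b, lb-2

Round 1 — lb-2 pages on-call (initial).
  app-b: +70 → 70 ≥ 50
Round 2 — app-b pages on-call.
  edge-1: +35 → 35 < 100
No further pages.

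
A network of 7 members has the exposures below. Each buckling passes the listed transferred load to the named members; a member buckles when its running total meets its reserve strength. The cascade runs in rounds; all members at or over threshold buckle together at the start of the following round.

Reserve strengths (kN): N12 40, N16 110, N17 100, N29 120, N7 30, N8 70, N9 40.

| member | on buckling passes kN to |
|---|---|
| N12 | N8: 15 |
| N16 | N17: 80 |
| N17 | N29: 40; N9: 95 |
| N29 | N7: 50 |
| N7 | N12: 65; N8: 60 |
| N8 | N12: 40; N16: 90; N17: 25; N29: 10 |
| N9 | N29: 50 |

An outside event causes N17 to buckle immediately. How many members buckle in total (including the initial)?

Round 1 — N17 buckles (initial).
  N29: +40 → 40 < 120
  N9: +95 → 95 ≥ 40
Round 2 — N9 buckles.
  N29: +50 → 90 < 120
No further bucklings.

2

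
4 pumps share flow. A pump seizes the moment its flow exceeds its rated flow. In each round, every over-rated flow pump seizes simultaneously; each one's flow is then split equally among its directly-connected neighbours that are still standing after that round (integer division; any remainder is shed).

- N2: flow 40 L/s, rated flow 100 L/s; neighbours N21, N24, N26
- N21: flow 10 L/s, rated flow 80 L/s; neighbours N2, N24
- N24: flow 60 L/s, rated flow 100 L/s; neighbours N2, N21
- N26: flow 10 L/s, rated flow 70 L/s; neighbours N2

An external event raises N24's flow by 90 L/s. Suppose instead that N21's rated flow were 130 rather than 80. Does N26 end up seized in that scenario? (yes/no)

no

With N21's rated flow at 130:
Round 1 — N24 at 150 > 100. N24 seizes.
  N24 sheds 150 L/s to N2, N21: 75 each.
    N2: 40+75 = 115 > 100
    N21: 10+75 = 85 ≤ 130
Round 2 — N2 seizes.
  N2 sheds 115 L/s to N21, N26: 57 each (1 lost).
    N21: 85+57 = 142 > 130
    N26: 10+57 = 67 ≤ 70
Round 3 — N21 seizes.
  N21 sheds 142 L/s: no online neighbours, lost.
No further seizures.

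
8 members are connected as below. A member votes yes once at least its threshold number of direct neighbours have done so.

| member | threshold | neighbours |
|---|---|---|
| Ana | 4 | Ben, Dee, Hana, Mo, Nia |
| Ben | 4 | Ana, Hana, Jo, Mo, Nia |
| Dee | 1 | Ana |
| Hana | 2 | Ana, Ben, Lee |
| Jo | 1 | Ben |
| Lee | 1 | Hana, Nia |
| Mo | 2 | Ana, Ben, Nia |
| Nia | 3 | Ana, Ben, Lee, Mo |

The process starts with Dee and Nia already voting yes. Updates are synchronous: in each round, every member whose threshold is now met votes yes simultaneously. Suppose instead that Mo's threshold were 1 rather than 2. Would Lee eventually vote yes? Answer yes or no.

yes

With Mo's threshold at 1:
Round 1 — Dee, Nia vote yes (initial).
Round 2 — checking thresholds:
  Ana: 2 of 5 neighbours < 4, holds.
  Ben: 1 of 5 neighbours < 4, holds.
  Lee: 1 of 2 neighbours ≥ 1, votes yes.
  Mo: 1 of 3 neighbours ≥ 1, votes yes.
Round 3 — no new yes votes; cascade stops.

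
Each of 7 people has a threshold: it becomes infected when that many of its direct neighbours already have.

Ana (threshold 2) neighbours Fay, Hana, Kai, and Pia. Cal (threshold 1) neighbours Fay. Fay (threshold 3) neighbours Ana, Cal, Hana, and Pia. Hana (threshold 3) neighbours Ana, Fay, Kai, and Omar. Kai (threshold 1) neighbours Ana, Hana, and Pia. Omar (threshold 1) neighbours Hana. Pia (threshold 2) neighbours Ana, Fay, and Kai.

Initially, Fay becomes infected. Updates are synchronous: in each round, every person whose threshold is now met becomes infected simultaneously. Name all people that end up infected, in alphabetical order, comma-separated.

Cal, Fay

Round 1 — Fay becomes infected (initial).
Round 2 — checking thresholds:
  Ana: 1 of 4 neighbours < 2, holds.
  Cal: 1 of 1 neighbours ≥ 1, becomes infected.
  Hana: 1 of 4 neighbours < 3, holds.
  Pia: 1 of 3 neighbours < 2, holds.
Round 3 — no new infections; cascade stops.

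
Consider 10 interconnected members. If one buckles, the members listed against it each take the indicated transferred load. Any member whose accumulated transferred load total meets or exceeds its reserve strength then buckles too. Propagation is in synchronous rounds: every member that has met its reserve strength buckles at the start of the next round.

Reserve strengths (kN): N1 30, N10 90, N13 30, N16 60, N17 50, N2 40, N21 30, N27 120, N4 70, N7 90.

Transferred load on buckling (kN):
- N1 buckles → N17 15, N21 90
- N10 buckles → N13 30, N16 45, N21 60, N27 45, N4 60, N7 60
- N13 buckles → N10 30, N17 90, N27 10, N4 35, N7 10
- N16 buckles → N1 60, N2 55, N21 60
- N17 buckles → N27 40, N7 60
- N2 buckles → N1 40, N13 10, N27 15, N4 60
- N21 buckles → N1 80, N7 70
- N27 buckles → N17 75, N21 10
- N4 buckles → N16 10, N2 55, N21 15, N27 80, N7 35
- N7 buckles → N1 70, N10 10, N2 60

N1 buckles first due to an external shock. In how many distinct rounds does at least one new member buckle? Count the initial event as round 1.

Round 1 — N1 buckles (initial).
  N17: +15 → 15 < 50
  N21: +90 → 90 ≥ 30
Round 2 — N21 buckles.
  N7: +70 → 70 < 90
No further bucklings.

2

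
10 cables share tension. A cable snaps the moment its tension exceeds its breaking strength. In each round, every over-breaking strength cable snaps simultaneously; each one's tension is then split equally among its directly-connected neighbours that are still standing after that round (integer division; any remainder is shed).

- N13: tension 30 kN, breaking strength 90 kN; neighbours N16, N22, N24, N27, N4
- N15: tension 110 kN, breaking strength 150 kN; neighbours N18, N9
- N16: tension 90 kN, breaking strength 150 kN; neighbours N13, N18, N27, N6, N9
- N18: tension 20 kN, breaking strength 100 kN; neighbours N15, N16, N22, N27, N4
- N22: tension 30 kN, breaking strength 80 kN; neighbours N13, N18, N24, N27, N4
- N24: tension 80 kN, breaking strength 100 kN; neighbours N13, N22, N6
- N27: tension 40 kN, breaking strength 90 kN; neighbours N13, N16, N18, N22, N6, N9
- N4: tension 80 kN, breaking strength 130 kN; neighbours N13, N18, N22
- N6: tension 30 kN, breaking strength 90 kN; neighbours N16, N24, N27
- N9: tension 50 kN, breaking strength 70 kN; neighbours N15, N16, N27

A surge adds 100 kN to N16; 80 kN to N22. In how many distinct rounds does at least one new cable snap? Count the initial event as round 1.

4

Round 1 — N16 at 190 > 150; N22 at 110 > 80. N16, N22 snap.
  N16 sheds 190 kN to N13, N18, N27, N6, N9: 38 each.
    N13: 30+38 = 68 ≤ 90
    N18: 20+38 = 58 ≤ 100
    N27: 40+38 = 78 ≤ 90
    N6: 30+38 = 68 ≤ 90
    N9: 50+38 = 88 > 70
  N22 sheds 110 kN to N13, N18, N24, N27, N4: 22 each.
    N13: 68+22 = 90 ≤ 90
    N18: 58+22 = 80 ≤ 100
    N24: 80+22 = 102 > 100
    N27: 78+22 = 100 > 90
    N4: 80+22 = 102 ≤ 130
Round 2 — N24, N27, N9 snap.
  N24 sheds 102 kN to N13, N6: 51 each.
    N13: 90+51 = 141 > 90
    N6: 68+51 = 119 > 90
  N27 sheds 100 kN to N13, N18, N6: 33 each (1 lost).
    N13: 141+33 = 174 > 90
    N18: 80+33 = 113 > 100
    N6: 119+33 = 152 > 90
  N9 sheds 88 kN to N15: 88 each.
    N15: 110+88 = 198 > 150
Round 3 — N13, N15, N18, N6 snap.
  N13 sheds 174 kN to N4: 174 each.
    N4: 102+174 = 276 > 130
  N15 sheds 198 kN: no online neighbours, lost.
  N18 sheds 113 kN to N4: 113 each.
    N4: 276+113 = 389 > 130
  N6 sheds 152 kN: no online neighbours, lost.
Round 4 — N4 snaps.
  N4 sheds 389 kN: no online neighbours, lost.
No further breaks.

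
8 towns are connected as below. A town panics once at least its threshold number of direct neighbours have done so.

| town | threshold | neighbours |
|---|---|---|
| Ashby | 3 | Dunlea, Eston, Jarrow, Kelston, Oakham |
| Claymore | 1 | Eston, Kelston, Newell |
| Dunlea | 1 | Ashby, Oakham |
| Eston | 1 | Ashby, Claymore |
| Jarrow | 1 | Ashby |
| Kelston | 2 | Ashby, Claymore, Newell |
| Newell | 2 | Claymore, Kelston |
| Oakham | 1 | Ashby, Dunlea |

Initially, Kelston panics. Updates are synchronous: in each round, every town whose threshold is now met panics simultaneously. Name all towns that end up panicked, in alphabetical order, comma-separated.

Claymore, Eston, Kelston, Newell

Round 1 — Kelston panics (initial).
Round 2 — checking thresholds:
  Ashby: 1 of 5 neighbours < 3, below threshold.
  Claymore: 1 of 3 neighbours ≥ 1, panics.
  Newell: 1 of 2 neighbours < 2, below threshold.
Round 3 — checking thresholds:
  Ashby: 1 of 5 neighbours < 3, below threshold.
  Eston: 1 of 2 neighbours ≥ 1, panics.
  Newell: 2 of 2 neighbours ≥ 2, panics.
Round 4 — no new panics; cascade stops.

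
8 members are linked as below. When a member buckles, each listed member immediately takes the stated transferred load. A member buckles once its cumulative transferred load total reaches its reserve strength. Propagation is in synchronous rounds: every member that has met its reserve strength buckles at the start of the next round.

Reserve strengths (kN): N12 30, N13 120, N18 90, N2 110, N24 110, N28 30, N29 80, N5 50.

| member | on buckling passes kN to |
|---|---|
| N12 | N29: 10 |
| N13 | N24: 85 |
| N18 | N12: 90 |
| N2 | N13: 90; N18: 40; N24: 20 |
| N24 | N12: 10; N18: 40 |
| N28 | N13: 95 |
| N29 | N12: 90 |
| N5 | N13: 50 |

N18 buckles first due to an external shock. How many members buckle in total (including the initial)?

Round 1 — N18 buckles (initial).
  N12: +90 → 90 ≥ 30
Round 2 — N12 buckles.
  N29: +10 → 10 < 80
No further bucklings.

2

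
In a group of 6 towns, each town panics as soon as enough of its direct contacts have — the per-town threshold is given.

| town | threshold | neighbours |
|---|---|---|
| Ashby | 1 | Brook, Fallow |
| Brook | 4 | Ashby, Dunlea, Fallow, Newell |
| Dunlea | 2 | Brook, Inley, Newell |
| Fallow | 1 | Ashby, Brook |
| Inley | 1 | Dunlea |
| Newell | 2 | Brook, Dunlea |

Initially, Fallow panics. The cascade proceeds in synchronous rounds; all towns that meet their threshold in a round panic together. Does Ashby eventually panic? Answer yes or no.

yes

Round 1 — Fallow panics (initial).
Round 2 — checking thresholds:
  Ashby: 1 of 2 neighbours ≥ 1, panics.
  Brook: 1 of 4 neighbours < 4, not yet.
Round 3 — no new panics; cascade stops.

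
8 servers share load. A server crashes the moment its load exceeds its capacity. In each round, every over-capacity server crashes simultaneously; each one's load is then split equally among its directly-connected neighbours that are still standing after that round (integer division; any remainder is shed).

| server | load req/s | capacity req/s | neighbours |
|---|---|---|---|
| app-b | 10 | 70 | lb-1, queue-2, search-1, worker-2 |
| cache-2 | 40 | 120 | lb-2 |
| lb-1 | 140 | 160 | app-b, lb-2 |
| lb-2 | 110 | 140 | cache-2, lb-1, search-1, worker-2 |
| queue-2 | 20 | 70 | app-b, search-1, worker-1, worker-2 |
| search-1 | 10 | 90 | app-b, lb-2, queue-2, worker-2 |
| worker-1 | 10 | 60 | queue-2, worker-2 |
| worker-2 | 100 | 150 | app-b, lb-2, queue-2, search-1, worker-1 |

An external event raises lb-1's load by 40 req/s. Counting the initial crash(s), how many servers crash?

Round 1 — lb-1 at 180 > 160. lb-1 crashes.
  lb-1 sheds 180 req/s to app-b, lb-2: 90 each.
    app-b: 10+90 = 100 > 70
    lb-2: 110+90 = 200 > 140
Round 2 — app-b, lb-2 crash.
  app-b sheds 100 req/s to queue-2, search-1, worker-2: 33 each (1 lost).
    queue-2: 20+33 = 53 ≤ 70
    search-1: 10+33 = 43 ≤ 90
    worker-2: 100+33 = 133 ≤ 150
  lb-2 sheds 200 req/s to cache-2, search-1, worker-2: 66 each (2 lost).
    cache-2: 40+66 = 106 ≤ 120
    search-1: 43+66 = 109 > 90
    worker-2: 133+66 = 199 > 150
Round 3 — search-1, worker-2 crash.
  search-1 sheds 109 req/s to queue-2: 109 each.
    queue-2: 53+109 = 162 > 70
  worker-2 sheds 199 req/s to queue-2, worker-1: 99 each (1 lost).
    queue-2: 162+99 = 261 > 70
    worker-1: 10+99 = 109 > 60
Round 4 — queue-2, worker-1 crash.
  queue-2 sheds 261 req/s: no online neighbours, lost.
  worker-1 sheds 109 req/s: no online neighbours, lost.
No further crashes.

7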